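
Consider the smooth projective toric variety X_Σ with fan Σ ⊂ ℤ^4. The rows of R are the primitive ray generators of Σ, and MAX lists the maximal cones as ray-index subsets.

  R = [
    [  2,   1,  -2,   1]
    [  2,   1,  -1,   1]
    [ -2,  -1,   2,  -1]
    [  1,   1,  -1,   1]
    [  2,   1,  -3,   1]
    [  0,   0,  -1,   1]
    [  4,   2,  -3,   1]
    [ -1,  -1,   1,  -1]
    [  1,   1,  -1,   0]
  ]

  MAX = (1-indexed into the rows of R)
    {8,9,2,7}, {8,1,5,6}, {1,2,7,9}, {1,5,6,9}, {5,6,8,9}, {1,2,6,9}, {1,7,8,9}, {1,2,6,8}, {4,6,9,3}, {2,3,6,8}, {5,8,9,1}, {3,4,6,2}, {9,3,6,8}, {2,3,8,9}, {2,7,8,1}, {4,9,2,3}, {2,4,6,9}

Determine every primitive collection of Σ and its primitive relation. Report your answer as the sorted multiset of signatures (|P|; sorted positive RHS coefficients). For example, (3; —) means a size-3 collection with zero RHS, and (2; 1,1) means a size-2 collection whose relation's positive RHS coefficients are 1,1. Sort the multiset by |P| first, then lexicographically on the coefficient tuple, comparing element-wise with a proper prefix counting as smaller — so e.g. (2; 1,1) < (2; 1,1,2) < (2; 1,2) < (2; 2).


Σ has 14 primitive collections:

  P={1,3}:  v_{1} + v_{3} = 0  ⟹  sig = (2; —)
  P={4,8}:  v_{4} + v_{8} = 0  ⟹  sig = (2; —)
  P={1,4}:  v_{1} + v_{4} = v_{2} + v_{6} + v_{9}  ⟹  sig = (2; 1,1,1)
  P={3,5}:  v_{3} + v_{5} = v_{6} + v_{8} + v_{9}  ⟹  sig = (2; 1,1,1)
  P={3,7}:  v_{3} + v_{7} = v_{2} + v_{8} + v_{9}  ⟹  sig = (2; 1,1,1)
  P={4,5}:  v_{4} + v_{5} = v_{1} + v_{6} + v_{9}  ⟹  sig = (2; 1,1,1)
  P={4,7}:  v_{4} + v_{7} = v_{1} + v_{2} + v_{9}  ⟹  sig = (2; 1,1,1)
  P={5,7}:  v_{5} + v_{7} = 3·v_{1} + v_{8} + v_{9}  ⟹  sig = (2; 1,1,3)
  P={2,5}:  v_{2} + v_{5} = 2·v_{1}  ⟹  sig = (2; 2)
  P={6,7}:  v_{6} + v_{7} = 2·v_{1}  ⟹  sig = (2; 2)
  P={1,2,8,9}:  v_{1} + v_{2} + v_{8} + v_{9} = v_{7}  ⟹  sig = (4; 1)
  P={1,6,8,9}:  v_{1} + v_{6} + v_{8} + v_{9} = v_{5}  ⟹  sig = (4; 1)
  P={2,3,6,9}:  v_{2} + v_{3} + v_{6} + v_{9} = v_{4}  ⟹  sig = (4; 1)
  P={2,6,8,9}:  v_{2} + v_{6} + v_{8} + v_{9} = v_{1}  ⟹  sig = (4; 1)

Hence PRS(X_Σ) =
[(2; —), (2; —), (2; 1,1,1), (2; 1,1,1), (2; 1,1,1), (2; 1,1,1), (2; 1,1,1), (2; 1,1,3), (2; 2), (2; 2), (4; 1), (4; 1), (4; 1), (4; 1)]


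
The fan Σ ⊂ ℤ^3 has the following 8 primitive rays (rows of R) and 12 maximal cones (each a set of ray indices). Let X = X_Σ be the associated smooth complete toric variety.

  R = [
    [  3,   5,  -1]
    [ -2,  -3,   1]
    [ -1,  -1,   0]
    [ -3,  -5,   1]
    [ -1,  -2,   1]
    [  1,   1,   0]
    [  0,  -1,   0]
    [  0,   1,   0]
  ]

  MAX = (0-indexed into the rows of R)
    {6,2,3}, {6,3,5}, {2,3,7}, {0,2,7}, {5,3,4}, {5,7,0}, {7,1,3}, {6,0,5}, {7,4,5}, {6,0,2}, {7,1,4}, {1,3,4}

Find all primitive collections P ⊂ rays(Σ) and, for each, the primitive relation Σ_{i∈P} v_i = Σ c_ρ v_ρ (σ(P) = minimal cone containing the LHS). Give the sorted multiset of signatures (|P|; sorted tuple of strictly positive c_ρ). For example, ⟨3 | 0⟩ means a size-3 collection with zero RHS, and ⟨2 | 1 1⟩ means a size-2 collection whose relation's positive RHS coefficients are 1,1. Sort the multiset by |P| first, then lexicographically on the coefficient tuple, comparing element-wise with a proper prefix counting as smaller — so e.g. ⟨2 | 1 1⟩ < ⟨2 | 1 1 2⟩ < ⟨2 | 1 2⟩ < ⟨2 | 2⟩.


Σ has 12 primitive collections:

  {0,3}:  v_{0} + v_{3} = 0  →  sig = ⟨2 | 0⟩
  {2,5}:  v_{2} + v_{5} = 0  →  sig = ⟨2 | 0⟩
  {6,7}:  v_{6} + v_{7} = 0  →  sig = ⟨2 | 0⟩
  {1,5}:  v_{1} + v_{5} = v_{4}  →  sig = ⟨2 | 1⟩
  {2,4}:  v_{2} + v_{4} = v_{1}  →  sig = ⟨2 | 1⟩
  {0,1}:  v_{0} + v_{1} = v_{5} + v_{7}  →  sig = ⟨2 | 1 1⟩
  {1,2}:  v_{1} + v_{2} = v_{3} + v_{7}  →  sig = ⟨2 | 1 1⟩
  {1,6}:  v_{1} + v_{6} = v_{3} + v_{5}  →  sig = ⟨2 | 1 1⟩
  {0,4}:  v_{0} + v_{4} = 2·v_{5} + v_{7}  →  sig = ⟨2 | 1 2⟩
  {4,6}:  v_{4} + v_{6} = v_{3} + 2·v_{5}  →  sig = ⟨2 | 1 2⟩
  {3,5,7}:  v_{3} + v_{5} + v_{7} = v_{1}  →  sig = ⟨3 | 1⟩
  {3,4,7}:  v_{3} + v_{4} + v_{7} = 2·v_{1}  →  sig = ⟨3 | 2⟩

so the primitive-relation signature multiset is
    ⟨2 | 0⟩
    ⟨2 | 0⟩
    ⟨2 | 0⟩
    ⟨2 | 1⟩
    ⟨2 | 1⟩
    ⟨2 | 1 1⟩
    ⟨2 | 1 1⟩
    ⟨2 | 1 1⟩
    ⟨2 | 1 2⟩
    ⟨2 | 1 2⟩
    ⟨3 | 1⟩
    ⟨3 | 2⟩


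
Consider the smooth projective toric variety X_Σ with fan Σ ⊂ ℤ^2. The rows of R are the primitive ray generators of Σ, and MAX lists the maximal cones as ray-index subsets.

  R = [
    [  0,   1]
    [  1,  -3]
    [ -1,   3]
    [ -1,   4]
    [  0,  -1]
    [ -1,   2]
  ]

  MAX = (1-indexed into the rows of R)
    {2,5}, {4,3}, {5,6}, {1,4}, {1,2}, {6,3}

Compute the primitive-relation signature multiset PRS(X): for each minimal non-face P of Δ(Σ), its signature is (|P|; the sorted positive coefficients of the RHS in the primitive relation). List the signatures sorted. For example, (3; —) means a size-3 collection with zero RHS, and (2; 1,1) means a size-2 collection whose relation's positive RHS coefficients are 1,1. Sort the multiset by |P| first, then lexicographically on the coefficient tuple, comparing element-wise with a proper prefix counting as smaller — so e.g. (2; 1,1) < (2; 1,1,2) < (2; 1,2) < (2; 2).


|primitive collections| = 9. Relations:

  {1,5}:  v_{1} + v_{5} = 0  →  sig = (2; —)
  {2,3}:  v_{2} + v_{3} = 0  →  sig = (2; —)
  {1,3}:  v_{1} + v_{3} = v_{4}  →  sig = (2; 1)
  {1,6}:  v_{1} + v_{6} = v_{3}  →  sig = (2; 1)
  {2,4}:  v_{2} + v_{4} = v_{1}  →  sig = (2; 1)
  {2,6}:  v_{2} + v_{6} = v_{5}  →  sig = (2; 1)
  {3,5}:  v_{3} + v_{5} = v_{6}  →  sig = (2; 1)
  {4,5}:  v_{4} + v_{5} = v_{3}  →  sig = (2; 1)
  {4,6}:  v_{4} + v_{6} = 2·v_{3}  →  sig = (2; 2)

Signatures (|P|; sorted positive RHS coefficients), sorted:
[(2; —), (2; —), (2; 1), (2; 1), (2; 1), (2; 1), (2; 1), (2; 1), (2; 2)]


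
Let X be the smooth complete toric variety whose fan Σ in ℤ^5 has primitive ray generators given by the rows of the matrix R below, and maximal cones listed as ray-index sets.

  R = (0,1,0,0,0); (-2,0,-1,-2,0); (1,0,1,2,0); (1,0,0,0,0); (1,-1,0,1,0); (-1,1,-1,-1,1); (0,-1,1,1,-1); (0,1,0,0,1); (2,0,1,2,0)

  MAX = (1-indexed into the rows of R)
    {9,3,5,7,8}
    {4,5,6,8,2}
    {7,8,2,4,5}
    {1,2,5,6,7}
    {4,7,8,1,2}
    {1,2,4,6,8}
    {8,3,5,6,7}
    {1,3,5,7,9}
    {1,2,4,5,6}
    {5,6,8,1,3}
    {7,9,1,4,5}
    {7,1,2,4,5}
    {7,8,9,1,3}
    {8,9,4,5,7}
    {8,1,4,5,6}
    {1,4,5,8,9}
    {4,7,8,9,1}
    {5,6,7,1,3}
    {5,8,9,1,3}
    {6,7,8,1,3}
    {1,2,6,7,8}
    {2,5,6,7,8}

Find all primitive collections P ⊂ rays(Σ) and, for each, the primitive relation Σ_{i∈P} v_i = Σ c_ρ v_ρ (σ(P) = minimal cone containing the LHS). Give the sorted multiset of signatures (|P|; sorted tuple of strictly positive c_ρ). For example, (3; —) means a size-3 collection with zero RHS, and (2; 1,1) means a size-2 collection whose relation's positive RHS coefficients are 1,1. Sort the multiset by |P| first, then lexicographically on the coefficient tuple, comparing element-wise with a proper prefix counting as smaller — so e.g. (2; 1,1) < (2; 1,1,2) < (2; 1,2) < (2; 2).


Primitive collections (7):

  • {2,9}:  v_{2} + v_{9} = 0 — sig = (2; —)
  • {3,4}:  v_{3} + v_{4} = v_{9} — sig = (2; 1)
  • {2,3}:  v_{2} + v_{3} = v_{6} + v_{7} — sig = (2; 1,1)
  • {6,9}:  v_{6} + v_{9} = v_{1} + v_{5} + v_{8} — sig = (2; 1,1,1)
  • {4,6,7}:  v_{4} + v_{6} + v_{7} = 0 — sig = (3; —)
  • {1,2,5,8}:  v_{1} + v_{2} + v_{5} + v_{8} = v_{6} — sig = (4; 1)
  • {1,5,7,8}:  v_{1} + v_{5} + v_{7} + v_{8} = v_{3} — sig = (4; 1)

so the primitive-relation signature multiset is
    |P|=2: 4 collections, coeffs (), (1), (1,1), (1,1,1)
    |P|=3: 1 collection, coeffs ()
    |P|=4: 2 collections, coeffs (1), (1)


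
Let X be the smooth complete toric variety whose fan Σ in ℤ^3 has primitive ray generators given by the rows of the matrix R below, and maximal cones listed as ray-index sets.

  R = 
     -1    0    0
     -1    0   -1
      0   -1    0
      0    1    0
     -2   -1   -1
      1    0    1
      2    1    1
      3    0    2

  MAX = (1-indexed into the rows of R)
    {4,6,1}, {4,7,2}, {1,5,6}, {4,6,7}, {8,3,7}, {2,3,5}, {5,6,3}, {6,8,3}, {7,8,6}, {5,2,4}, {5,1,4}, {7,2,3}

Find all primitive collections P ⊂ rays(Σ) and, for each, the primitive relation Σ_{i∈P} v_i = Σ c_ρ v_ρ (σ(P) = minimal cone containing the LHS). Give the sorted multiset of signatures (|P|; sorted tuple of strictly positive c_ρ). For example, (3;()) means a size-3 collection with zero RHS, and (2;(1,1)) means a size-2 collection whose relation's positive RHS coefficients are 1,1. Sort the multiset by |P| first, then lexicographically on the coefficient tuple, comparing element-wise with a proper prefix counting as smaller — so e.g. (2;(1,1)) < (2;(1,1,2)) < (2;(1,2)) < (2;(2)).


12 collections generate NE(X_Σ); each relation:

  {2,6}:  v_{2} + v_{6} = 0  ⇒ sig = (2;())
  {3,4}:  v_{3} + v_{4} = 0  ⇒ sig = (2;())
  {5,7}:  v_{5} + v_{7} = 0  ⇒ sig = (2;())
  {1,2}:  v_{1} + v_{2} = v_{4} + v_{5}  ⇒ sig = (2;(1,1))
  {1,3}:  v_{1} + v_{3} = v_{5} + v_{6}  ⇒ sig = (2;(1,1))
  {1,7}:  v_{1} + v_{7} = v_{4} + v_{6}  ⇒ sig = (2;(1,1))
  {2,8}:  v_{2} + v_{8} = v_{3} + v_{7}  ⇒ sig = (2;(1,1))
  {4,8}:  v_{4} + v_{8} = v_{6} + v_{7}  ⇒ sig = (2;(1,1))
  {5,8}:  v_{5} + v_{8} = v_{3} + v_{6}  ⇒ sig = (2;(1,1))
  {1,8}:  v_{1} + v_{8} = 2·v_{6}  ⇒ sig = (2;(2))
  {3,6,7}:  v_{3} + v_{6} + v_{7} = v_{8}  ⇒ sig = (3;(1))
  {4,5,6}:  v_{4} + v_{5} + v_{6} = v_{1}  ⇒ sig = (3;(1))

Signatures (|P|; sorted positive RHS coefficients), sorted:
[(2;()), (2;()), (2;()), (2;(1,1)), (2;(1,1)), (2;(1,1)), (2;(1,1)), (2;(1,1)), (2;(1,1)), (2;(2)), (3;(1)), (3;(1))]


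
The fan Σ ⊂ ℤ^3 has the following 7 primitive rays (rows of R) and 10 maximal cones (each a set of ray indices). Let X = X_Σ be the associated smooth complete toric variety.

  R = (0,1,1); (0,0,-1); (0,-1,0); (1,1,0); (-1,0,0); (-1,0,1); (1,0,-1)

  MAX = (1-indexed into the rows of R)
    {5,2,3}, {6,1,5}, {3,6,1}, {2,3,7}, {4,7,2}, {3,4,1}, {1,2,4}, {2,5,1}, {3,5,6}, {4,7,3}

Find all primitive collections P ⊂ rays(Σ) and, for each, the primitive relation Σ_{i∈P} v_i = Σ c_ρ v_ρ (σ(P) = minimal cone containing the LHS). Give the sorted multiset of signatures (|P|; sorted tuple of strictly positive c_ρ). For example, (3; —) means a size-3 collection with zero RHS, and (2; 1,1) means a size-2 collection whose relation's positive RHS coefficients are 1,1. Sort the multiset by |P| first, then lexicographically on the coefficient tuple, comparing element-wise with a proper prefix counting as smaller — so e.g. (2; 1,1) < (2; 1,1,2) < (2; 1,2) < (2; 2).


Δ(Σ) — 7 vertices, 9 min non-faces:

  {6,7}:  v_{6} + v_{7} = 0 — sig = (2; —)
  {1,7}:  v_{1} + v_{7} = v_{4} — sig = (2; 1)
  {2,6}:  v_{2} + v_{6} = v_{5} — sig = (2; 1)
  {4,6}:  v_{4} + v_{6} = v_{1} — sig = (2; 1)
  {5,7}:  v_{5} + v_{7} = v_{2} — sig = (2; 1)
  {4,5}:  v_{4} + v_{5} = v_{1} + v_{2} — sig = (2; 1,1)
  {1,2,3}:  v_{1} + v_{2} + v_{3} = 0 — sig = (3; —)
  {1,3,5}:  v_{1} + v_{3} + v_{5} = v_{6} — sig = (3; 1)
  {2,3,4}:  v_{2} + v_{3} + v_{4} = v_{7} — sig = (3; 1)

Signatures (|P|; sorted positive RHS coefficients), sorted:
    |P|=2: 6 collections, coeffs (), (1), (1), (1), (1), (1,1)
    |P|=3: 3 collections, coeffs (), (1), (1)


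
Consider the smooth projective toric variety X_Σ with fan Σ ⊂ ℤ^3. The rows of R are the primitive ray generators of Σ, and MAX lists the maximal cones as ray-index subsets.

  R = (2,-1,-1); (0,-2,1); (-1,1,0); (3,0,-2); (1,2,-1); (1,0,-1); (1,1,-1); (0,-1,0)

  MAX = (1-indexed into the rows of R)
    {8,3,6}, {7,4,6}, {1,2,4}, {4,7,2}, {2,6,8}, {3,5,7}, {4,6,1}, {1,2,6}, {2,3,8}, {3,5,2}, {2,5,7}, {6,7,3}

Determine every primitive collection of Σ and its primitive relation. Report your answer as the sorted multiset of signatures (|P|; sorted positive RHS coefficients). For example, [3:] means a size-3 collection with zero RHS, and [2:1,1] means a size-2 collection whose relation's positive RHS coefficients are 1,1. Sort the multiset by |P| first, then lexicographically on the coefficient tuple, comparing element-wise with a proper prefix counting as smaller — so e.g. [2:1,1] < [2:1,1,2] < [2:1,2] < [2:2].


Σ has 14 primitive collections:

  P={1,3}:  v_{1} + v_{3} = v_{6} ; sig = [2:1]
  P={1,7}:  v_{1} + v_{7} = v_{4} ; sig = [2:1]
  P={5,8}:  v_{5} + v_{8} = v_{7} ; sig = [2:1]
  P={7,8}:  v_{7} + v_{8} = v_{6} ; sig = [2:1]
  P={3,4}:  v_{3} + v_{4} = v_{6} + v_{7} ; sig = [2:1,1]
  P={4,8}:  v_{4} + v_{8} = v_{1} + v_{6} ; sig = [2:1,1]
  P={1,8}:  v_{1} + v_{8} = v_{2} + 2·v_{6} ; sig = [2:1,2]
  P={1,5}:  v_{1} + v_{5} = v_{2} + 3·v_{7} ; sig = [2:1,3]
  P={4,5}:  v_{4} + v_{5} = v_{2} + 4·v_{7} ; sig = [2:1,4]
  P={5,6}:  v_{5} + v_{6} = 2·v_{7} ; sig = [2:2]
  P={2,3,7}:  v_{2} + v_{3} + v_{7} = 0 ; sig = [3:]
  P={2,3,6}:  v_{2} + v_{3} + v_{6} = v_{8} ; sig = [3:1]
  P={2,6,7}:  v_{2} + v_{6} + v_{7} = v_{1} ; sig = [3:1]
  P={2,4,6}:  v_{2} + v_{4} + v_{6} = 2·v_{1} ; sig = [3:2]

Hence PRS(X_Σ) =
{ [2:1] ×4,  [2:1,1] ×2,  [2:1,2],  [2:1,3],  [2:1,4],  [2:2],  [3:],  [3:1] ×2,  [3:2] }


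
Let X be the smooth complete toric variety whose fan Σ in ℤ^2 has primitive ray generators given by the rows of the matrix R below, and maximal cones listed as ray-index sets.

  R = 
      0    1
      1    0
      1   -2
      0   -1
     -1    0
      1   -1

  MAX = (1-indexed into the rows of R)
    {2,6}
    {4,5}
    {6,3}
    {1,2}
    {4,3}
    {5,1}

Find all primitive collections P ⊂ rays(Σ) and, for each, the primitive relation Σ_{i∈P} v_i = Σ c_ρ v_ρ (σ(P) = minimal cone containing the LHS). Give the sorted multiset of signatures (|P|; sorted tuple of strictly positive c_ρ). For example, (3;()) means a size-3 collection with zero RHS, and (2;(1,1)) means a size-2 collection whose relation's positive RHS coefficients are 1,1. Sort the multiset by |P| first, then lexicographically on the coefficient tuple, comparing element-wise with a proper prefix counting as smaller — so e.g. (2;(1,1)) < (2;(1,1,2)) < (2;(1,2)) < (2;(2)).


Minimal non-faces — 9 found among 6 rays, 6 max cones:

  {1,4}:  v_{1} + v_{4} = 0  so sig = (2;())
  {2,5}:  v_{2} + v_{5} = 0  so sig = (2;())
  {1,3}:  v_{1} + v_{3} = v_{6}  so sig = (2;(1))
  {1,6}:  v_{1} + v_{6} = v_{2}  so sig = (2;(1))
  {2,4}:  v_{2} + v_{4} = v_{6}  so sig = (2;(1))
  {4,6}:  v_{4} + v_{6} = v_{3}  so sig = (2;(1))
  {5,6}:  v_{5} + v_{6} = v_{4}  so sig = (2;(1))
  {2,3}:  v_{2} + v_{3} = 2·v_{6}  so sig = (2;(2))
  {3,5}:  v_{3} + v_{5} = 2·v_{4}  so sig = (2;(2))

Sorted signature multiset PRS(X):
{ (2;()) ×2,  (2;(1)) ×5,  (2;(2)) ×2 }


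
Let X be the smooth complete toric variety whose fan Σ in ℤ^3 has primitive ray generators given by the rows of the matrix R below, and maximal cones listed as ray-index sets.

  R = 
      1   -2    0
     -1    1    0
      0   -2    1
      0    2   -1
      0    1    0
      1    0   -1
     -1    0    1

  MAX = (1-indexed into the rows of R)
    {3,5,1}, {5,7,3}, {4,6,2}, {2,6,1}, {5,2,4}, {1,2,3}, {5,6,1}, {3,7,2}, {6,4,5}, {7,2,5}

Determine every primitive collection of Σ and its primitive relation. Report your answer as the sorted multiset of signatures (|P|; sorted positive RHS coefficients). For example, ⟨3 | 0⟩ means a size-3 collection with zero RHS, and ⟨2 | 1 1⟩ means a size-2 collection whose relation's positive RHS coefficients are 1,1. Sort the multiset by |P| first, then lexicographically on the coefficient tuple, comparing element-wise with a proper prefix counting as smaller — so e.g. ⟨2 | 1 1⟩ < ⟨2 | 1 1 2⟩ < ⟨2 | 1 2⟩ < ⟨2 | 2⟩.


9 minimal non-faces of Δ(Σ) (on 7 rays):

  • {3,4}:  v_{3} + v_{4} = 0  ⟹  sig = ⟨2 | 0⟩
  • {6,7}:  v_{6} + v_{7} = 0  ⟹  sig = ⟨2 | 0⟩
  • {1,4}:  v_{1} + v_{4} = v_{6}  ⟹  sig = ⟨2 | 1⟩
  • {1,7}:  v_{1} + v_{7} = v_{3}  ⟹  sig = ⟨2 | 1⟩
  • {3,6}:  v_{3} + v_{6} = v_{1}  ⟹  sig = ⟨2 | 1⟩
  • {4,7}:  v_{4} + v_{7} = v_{2} + v_{5}  ⟹  sig = ⟨2 | 1 1⟩
  • {1,2,5}:  v_{1} + v_{2} + v_{5} = 0  ⟹  sig = ⟨3 | 0⟩
  • {2,3,5}:  v_{2} + v_{3} + v_{5} = v_{7}  ⟹  sig = ⟨3 | 1⟩
  • {2,5,6}:  v_{2} + v_{5} + v_{6} = v_{4}  ⟹  sig = ⟨3 | 1⟩

Sorted signature multiset PRS(X):
    |P|=2: 6 collections, coeffs (), (), (1), (1), (1), (1,1)
    |P|=3: 3 collections, coeffs (), (1), (1)


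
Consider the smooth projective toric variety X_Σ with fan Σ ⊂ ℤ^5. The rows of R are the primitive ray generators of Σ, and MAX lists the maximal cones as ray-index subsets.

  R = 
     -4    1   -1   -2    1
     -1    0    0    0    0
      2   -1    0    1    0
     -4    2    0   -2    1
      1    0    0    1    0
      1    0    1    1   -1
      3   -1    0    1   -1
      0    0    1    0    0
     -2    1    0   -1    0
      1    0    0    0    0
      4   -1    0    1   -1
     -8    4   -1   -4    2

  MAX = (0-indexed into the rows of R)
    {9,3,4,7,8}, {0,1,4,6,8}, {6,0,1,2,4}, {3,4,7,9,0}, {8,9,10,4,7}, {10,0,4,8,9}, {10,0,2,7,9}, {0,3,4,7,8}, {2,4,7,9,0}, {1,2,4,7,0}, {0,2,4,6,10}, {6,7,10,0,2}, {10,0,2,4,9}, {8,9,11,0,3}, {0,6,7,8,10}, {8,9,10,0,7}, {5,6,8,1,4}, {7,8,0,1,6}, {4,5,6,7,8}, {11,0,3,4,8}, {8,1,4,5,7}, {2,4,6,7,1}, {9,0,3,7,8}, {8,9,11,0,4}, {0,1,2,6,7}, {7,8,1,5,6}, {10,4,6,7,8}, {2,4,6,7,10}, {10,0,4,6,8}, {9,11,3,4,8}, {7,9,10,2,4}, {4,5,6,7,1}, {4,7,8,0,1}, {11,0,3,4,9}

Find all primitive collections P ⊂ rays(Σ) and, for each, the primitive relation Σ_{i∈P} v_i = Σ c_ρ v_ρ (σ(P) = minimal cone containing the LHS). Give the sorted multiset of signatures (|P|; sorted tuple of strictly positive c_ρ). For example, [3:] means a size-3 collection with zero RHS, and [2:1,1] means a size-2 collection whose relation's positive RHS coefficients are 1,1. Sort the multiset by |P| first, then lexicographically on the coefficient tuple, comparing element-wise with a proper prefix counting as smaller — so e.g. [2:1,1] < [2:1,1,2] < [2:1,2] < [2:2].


Minimal non-faces — 24 found among 12 rays, 34 max cones:

  P={1,9}:  v_{1} + v_{9} = 0  →  sig = [2:]
  P={2,8}:  v_{2} + v_{8} = 0  →  sig = [2:]
  P={1,10}:  v_{1} + v_{10} = v_{6}  →  sig = [2:1]
  P={6,9}:  v_{6} + v_{9} = v_{10}  →  sig = [2:1]
  P={0,5}:  v_{0} + v_{5} = v_{1} + v_{8}  →  sig = [2:1,1]
  P={3,6}:  v_{3} + v_{6} = v_{8} + v_{9}  →  sig = [2:1,1]
  P={1,3}:  v_{1} + v_{3} = v_{0} + v_{4} + v_{7} + v_{8}  →  sig = [2:1,1,1,1]
  P={1,11}:  v_{1} + v_{11} = v_{0} + v_{3} + v_{4} + v_{8}  →  sig = [2:1,1,1,1]
  P={2,3}:  v_{2} + v_{3} = v_{0} + v_{4} + v_{7} + v_{9}  →  sig = [2:1,1,1,1]
  P={2,5}:  v_{2} + v_{5} = v_{1} + v_{4} + v_{6} + v_{7}  →  sig = [2:1,1,1,1]
  P={2,11}:  v_{2} + v_{11} = v_{0} + v_{3} + v_{4} + v_{9}  →  sig = [2:1,1,1,1]
  P={5,9}:  v_{5} + v_{9} = v_{4} + v_{6} + v_{7} + v_{8}  →  sig = [2:1,1,1,1]
  P={5,10}:  v_{5} + v_{10} = v_{4} + 2·v_{6} + v_{7} + v_{8}  →  sig = [2:1,1,1,2]
  P={3,5}:  v_{3} + v_{5} = v_{4} + v_{7} + 2·v_{8}  →  sig = [2:1,1,2]
  P={5,11}:  v_{5} + v_{11} = v_{3} + v_{4} + 2·v_{8}  →  sig = [2:1,1,2]
  P={6,11}:  v_{6} + v_{11} = v_{0} + v_{4} + 2·v_{8} + 2·v_{9}  →  sig = [2:1,1,2,2]
  P={10,11}:  v_{10} + v_{11} = v_{0} + v_{4} + 2·v_{8} + 3·v_{9}  →  sig = [2:1,1,2,3]
  P={3,10}:  v_{3} + v_{10} = v_{8} + 2·v_{9}  →  sig = [2:1,2]
  P={7,11}:  v_{7} + v_{11} = 2·v_{3}  →  sig = [2:2]
  P={0,4,6,7}:  v_{0} + v_{4} + v_{6} + v_{7} = 0  →  sig = [4:]
  P={0,4,7,10}:  v_{0} + v_{4} + v_{7} + v_{10} = v_{9}  →  sig = [4:1]
  P={0,3,4,8,9}:  v_{0} + v_{3} + v_{4} + v_{8} + v_{9} = v_{11}  →  sig = [5:1]
  P={0,4,7,8,9}:  v_{0} + v_{4} + v_{7} + v_{8} + v_{9} = v_{3}  →  sig = [5:1]
  P={1,4,6,7,8}:  v_{1} + v_{4} + v_{6} + v_{7} + v_{8} = v_{5}  →  sig = [5:1]

Signatures (|P|; sorted positive RHS coefficients), sorted:
    |P|=2: 19 collections, coeffs (), (), (1), (1), (1,1), (1,1), (1,1,1,1), (1,1,1,1), (1,1,1,1), (1,1,1,1), (1,1,1,1), (1,1,1,1), (1,1,1,2), (1,1,2), (1,1,2), (1,1,2,2), (1,1,2,3), (1,2), (2)
    |P|=4: 2 collections, coeffs (), (1)
    |P|=5: 3 collections, coeffs (1), (1), (1)


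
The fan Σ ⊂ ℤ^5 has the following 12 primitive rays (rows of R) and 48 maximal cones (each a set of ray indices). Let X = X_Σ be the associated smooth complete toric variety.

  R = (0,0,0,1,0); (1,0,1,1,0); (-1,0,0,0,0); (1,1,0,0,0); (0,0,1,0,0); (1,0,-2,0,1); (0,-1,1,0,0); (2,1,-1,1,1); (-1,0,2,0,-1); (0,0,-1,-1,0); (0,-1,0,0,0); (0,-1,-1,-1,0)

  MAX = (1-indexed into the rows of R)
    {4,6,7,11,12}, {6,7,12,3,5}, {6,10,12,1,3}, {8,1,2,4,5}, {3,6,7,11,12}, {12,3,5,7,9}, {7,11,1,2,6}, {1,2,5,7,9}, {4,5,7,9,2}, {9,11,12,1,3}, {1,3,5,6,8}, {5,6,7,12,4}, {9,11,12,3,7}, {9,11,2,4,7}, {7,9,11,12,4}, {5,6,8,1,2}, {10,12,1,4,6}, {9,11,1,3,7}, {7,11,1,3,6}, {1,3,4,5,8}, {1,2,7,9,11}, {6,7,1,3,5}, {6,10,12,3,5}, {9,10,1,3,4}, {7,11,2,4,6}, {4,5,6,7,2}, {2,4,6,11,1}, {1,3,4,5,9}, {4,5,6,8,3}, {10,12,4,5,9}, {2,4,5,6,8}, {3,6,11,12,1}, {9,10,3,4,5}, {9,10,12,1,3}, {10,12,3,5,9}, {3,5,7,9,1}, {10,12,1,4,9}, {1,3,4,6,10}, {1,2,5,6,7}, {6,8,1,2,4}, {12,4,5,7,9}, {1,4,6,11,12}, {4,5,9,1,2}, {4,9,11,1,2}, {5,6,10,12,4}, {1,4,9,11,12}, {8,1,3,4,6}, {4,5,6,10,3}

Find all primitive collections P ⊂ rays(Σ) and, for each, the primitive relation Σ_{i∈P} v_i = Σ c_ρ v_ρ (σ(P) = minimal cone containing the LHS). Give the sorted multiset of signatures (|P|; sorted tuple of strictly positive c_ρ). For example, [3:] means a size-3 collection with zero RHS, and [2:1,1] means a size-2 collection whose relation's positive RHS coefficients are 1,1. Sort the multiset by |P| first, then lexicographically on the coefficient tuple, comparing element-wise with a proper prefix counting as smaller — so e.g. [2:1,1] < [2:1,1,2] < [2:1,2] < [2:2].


|primitive collections| = 20. Relations:

  {6,9}:  v_{6} + v_{9} = 0  ⇒ sig = [2:]
  {5,11}:  v_{5} + v_{11} = v_{7}  ⇒ sig = [2:1]
  {10,11}:  v_{10} + v_{11} = v_{12}  ⇒ sig = [2:1]
  {2,3}:  v_{2} + v_{3} = v_{1} + v_{5}  ⇒ sig = [2:1,1]
  {2,10}:  v_{2} + v_{10} = v_{4} + v_{11}  ⇒ sig = [2:1,1]
  {7,10}:  v_{7} + v_{10} = v_{5} + v_{12}  ⇒ sig = [2:1,1]
  {8,10}:  v_{8} + v_{10} = v_{4} + v_{6}  ⇒ sig = [2:1,1]
  {8,11}:  v_{8} + v_{11} = v_{2} + v_{6}  ⇒ sig = [2:1,1]
  {7,8}:  v_{7} + v_{8} = v_{2} + v_{5} + v_{6}  ⇒ sig = [2:1,1,1]
  {8,9}:  v_{8} + v_{9} = v_{1} + v_{4} + v_{5}  ⇒ sig = [2:1,1,1]
  {8,12}:  v_{8} + v_{12} = v_{4} + v_{6} + v_{11}  ⇒ sig = [2:1,1,1]
  {2,12}:  v_{2} + v_{12} = v_{4} + 2·v_{11}  ⇒ sig = [2:1,2]
  {1,5,10}:  v_{1} + v_{5} + v_{10} = 0  ⇒ sig = [3:]
  {3,4,11}:  v_{3} + v_{4} + v_{11} = 0  ⇒ sig = [3:]
  {1,4,7}:  v_{1} + v_{4} + v_{7} = v_{2}  ⇒ sig = [3:1]
  {1,5,12}:  v_{1} + v_{5} + v_{12} = v_{11}  ⇒ sig = [3:1]
  {3,4,7}:  v_{3} + v_{4} + v_{7} = v_{5}  ⇒ sig = [3:1]
  {3,4,12}:  v_{3} + v_{4} + v_{12} = v_{10}  ⇒ sig = [3:1]
  {1,7,12}:  v_{1} + v_{7} + v_{12} = 2·v_{11}  ⇒ sig = [3:2]
  {1,4,5,6}:  v_{1} + v_{4} + v_{5} + v_{6} = v_{8}  ⇒ sig = [4:1]

so the primitive-relation signature multiset is
[[2:], [2:1], [2:1], [2:1,1], [2:1,1], [2:1,1], [2:1,1], [2:1,1], [2:1,1,1], [2:1,1,1], [2:1,1,1], [2:1,2], [3:], [3:], [3:1], [3:1], [3:1], [3:1], [3:2], [4:1]]


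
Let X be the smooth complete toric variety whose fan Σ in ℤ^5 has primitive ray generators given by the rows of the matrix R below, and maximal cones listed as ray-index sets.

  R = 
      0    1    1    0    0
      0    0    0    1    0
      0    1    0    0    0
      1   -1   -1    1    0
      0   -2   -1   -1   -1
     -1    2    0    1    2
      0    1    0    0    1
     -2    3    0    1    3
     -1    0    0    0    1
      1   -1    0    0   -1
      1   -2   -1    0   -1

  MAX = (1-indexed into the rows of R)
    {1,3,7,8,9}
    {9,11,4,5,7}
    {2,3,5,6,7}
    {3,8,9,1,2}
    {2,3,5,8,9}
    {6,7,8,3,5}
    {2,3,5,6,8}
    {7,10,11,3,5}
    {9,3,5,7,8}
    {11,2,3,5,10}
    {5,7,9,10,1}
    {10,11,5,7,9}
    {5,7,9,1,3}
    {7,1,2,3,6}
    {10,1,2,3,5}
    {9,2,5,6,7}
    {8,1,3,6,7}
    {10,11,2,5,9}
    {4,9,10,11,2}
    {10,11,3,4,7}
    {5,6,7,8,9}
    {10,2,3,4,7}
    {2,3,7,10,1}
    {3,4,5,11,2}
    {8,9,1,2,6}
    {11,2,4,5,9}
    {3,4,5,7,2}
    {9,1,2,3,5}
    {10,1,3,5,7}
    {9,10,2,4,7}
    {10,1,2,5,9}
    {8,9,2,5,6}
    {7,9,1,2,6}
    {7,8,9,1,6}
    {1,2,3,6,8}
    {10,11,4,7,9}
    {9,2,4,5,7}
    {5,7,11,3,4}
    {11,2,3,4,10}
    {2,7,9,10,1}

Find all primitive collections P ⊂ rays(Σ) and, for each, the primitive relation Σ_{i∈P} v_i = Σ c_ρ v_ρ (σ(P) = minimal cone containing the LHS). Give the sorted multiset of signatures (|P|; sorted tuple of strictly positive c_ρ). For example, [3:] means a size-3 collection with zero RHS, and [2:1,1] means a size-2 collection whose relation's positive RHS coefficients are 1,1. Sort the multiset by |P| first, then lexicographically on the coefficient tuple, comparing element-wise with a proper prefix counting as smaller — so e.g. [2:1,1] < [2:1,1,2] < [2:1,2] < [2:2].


Minimal non-faces — 20 found among 11 rays, 40 max cones:

  • {1,11}:  v_{1} + v_{11} = v_{10}  so sig = [2:1]
  • {8,10}:  v_{8} + v_{10} = v_{6}  so sig = [2:1]
  • {6,10}:  v_{6} + v_{10} = v_{2} + v_{7}  so sig = [2:1,1]
  • {1,4}:  v_{1} + v_{4} = v_{2} + v_{7} + v_{10}  so sig = [2:1,1,1]
  • {8,11}:  v_{8} + v_{11} = v_{2} + v_{5} + v_{6} + v_{7}  so sig = [2:1,1,1,1]
  • {4,8}:  v_{4} + v_{8} = 2·v_{2} + v_{5} + v_{6} + 2·v_{7}  so sig = [2:1,1,2,2]
  • {6,11}:  v_{6} + v_{11} = 2·v_{2} + v_{5} + 2·v_{7}  so sig = [2:1,2,2]
  • {4,6}:  v_{4} + v_{6} = 3·v_{2} + v_{5} + 3·v_{7}  so sig = [2:1,3,3]
  • {3,9,10}:  v_{3} + v_{9} + v_{10} = 0  so sig = [3:]
  • {2,7,11}:  v_{2} + v_{7} + v_{11} = v_{4}  so sig = [3:1]
  • {3,6,9}:  v_{3} + v_{6} + v_{9} = v_{8}  so sig = [3:1]
  • {1,5,6}:  v_{1} + v_{5} + v_{6} = v_{3} + v_{9}  so sig = [3:1,1]
  • {3,9,11}:  v_{3} + v_{9} + v_{11} = v_{2} + v_{5} + v_{7}  so sig = [3:1,1,1]
  • {3,4,9}:  v_{3} + v_{4} + v_{9} = 2·v_{2} + v_{5} + 2·v_{7}  so sig = [3:1,2,2]
  • {2,7,8}:  v_{2} + v_{7} + v_{8} = 2·v_{6}  so sig = [3:2]
  • {4,5,10}:  v_{4} + v_{5} + v_{10} = 2·v_{11}  so sig = [3:2]
  • {1,5,8}:  v_{1} + v_{5} + v_{8} = 2·v_{3} + 2·v_{9}  so sig = [3:2,2]
  • {1,2,5,7}:  v_{1} + v_{2} + v_{5} + v_{7} = 0  so sig = [4:]
  • {2,3,7,9}:  v_{2} + v_{3} + v_{7} + v_{9} = v_{6}  so sig = [4:1]
  • {2,5,7,10}:  v_{2} + v_{5} + v_{7} + v_{10} = v_{11}  so sig = [4:1]

Signatures (|P|; sorted positive RHS coefficients), sorted:
[[2:1], [2:1], [2:1,1], [2:1,1,1], [2:1,1,1,1], [2:1,1,2,2], [2:1,2,2], [2:1,3,3], [3:], [3:1], [3:1], [3:1,1], [3:1,1,1], [3:1,2,2], [3:2], [3:2], [3:2,2], [4:], [4:1], [4:1]]


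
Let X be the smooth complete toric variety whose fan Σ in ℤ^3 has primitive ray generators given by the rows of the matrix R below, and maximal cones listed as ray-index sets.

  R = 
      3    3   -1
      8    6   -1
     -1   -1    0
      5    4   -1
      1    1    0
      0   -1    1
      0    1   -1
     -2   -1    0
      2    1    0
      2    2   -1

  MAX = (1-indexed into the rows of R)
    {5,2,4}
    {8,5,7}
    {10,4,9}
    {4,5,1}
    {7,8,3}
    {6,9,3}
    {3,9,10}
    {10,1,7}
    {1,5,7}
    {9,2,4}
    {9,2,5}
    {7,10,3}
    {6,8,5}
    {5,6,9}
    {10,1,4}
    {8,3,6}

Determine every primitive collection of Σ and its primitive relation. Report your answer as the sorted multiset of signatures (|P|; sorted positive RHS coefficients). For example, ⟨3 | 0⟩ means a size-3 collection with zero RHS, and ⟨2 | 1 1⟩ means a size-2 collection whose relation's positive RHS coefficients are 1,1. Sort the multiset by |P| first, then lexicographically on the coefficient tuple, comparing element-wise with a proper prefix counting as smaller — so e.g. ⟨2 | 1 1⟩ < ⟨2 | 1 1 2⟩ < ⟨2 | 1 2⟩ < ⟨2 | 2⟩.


The 22 primitive collections of Σ (r=10, n=3):

  P = {3,5}:  v_{3} + v_{5} = 0  ⟹  sig = ⟨2 | 0⟩
  P = {6,7}:  v_{6} + v_{7} = 0  ⟹  sig = ⟨2 | 0⟩
  P = {8,9}:  v_{8} + v_{9} = 0  ⟹  sig = ⟨2 | 0⟩
  P = {1,3}:  v_{1} + v_{3} = v_{10}  ⟹  sig = ⟨2 | 1⟩
  P = {1,9}:  v_{1} + v_{9} = v_{4}  ⟹  sig = ⟨2 | 1⟩
  P = {4,8}:  v_{4} + v_{8} = v_{1}  ⟹  sig = ⟨2 | 1⟩
  P = {5,10}:  v_{5} + v_{10} = v_{1}  ⟹  sig = ⟨2 | 1⟩
  P = {6,10}:  v_{6} + v_{10} = v_{9}  ⟹  sig = ⟨2 | 1⟩
  P = {7,9}:  v_{7} + v_{9} = v_{10}  ⟹  sig = ⟨2 | 1⟩
  P = {8,10}:  v_{8} + v_{10} = v_{7}  ⟹  sig = ⟨2 | 1⟩
  P = {1,6}:  v_{1} + v_{6} = v_{5} + v_{9}  ⟹  sig = ⟨2 | 1 1⟩
  P = {1,8}:  v_{1} + v_{8} = v_{5} + v_{7}  ⟹  sig = ⟨2 | 1 1⟩
  P = {2,3}:  v_{2} + v_{3} = v_{4} + v_{9}  ⟹  sig = ⟨2 | 1 1⟩
  P = {2,7}:  v_{2} + v_{7} = v_{1} + v_{4}  ⟹  sig = ⟨2 | 1 1⟩
  P = {2,8}:  v_{2} + v_{8} = v_{4} + v_{5}  ⟹  sig = ⟨2 | 1 1⟩
  P = {3,4}:  v_{3} + v_{4} = v_{9} + v_{10}  ⟹  sig = ⟨2 | 1 1⟩
  P = {4,7}:  v_{4} + v_{7} = v_{1} + v_{10}  ⟹  sig = ⟨2 | 1 1⟩
  P = {1,2}:  v_{1} + v_{2} = 2·v_{4} + v_{5}  ⟹  sig = ⟨2 | 1 2⟩
  P = {4,6}:  v_{4} + v_{6} = v_{5} + 2·v_{9}  ⟹  sig = ⟨2 | 1 2⟩
  P = {2,10}:  v_{2} + v_{10} = 2·v_{4}  ⟹  sig = ⟨2 | 2⟩
  P = {2,6}:  v_{2} + v_{6} = 2·v_{5} + 3·v_{9}  ⟹  sig = ⟨2 | 2 3⟩
  P = {4,5,9}:  v_{4} + v_{5} + v_{9} = v_{2}  ⟹  sig = ⟨3 | 1⟩

Sorted signature multiset PRS(X):
    |P|=2: 21 collections, coeffs (), (), (), (1), (1), (1), (1), (1), (1), (1), (1,1), (1,1), (1,1), (1,1), (1,1), (1,1), (1,1), (1,2), (1,2), (2), (2,3)
    |P|=3: 1 collection, coeffs (1)


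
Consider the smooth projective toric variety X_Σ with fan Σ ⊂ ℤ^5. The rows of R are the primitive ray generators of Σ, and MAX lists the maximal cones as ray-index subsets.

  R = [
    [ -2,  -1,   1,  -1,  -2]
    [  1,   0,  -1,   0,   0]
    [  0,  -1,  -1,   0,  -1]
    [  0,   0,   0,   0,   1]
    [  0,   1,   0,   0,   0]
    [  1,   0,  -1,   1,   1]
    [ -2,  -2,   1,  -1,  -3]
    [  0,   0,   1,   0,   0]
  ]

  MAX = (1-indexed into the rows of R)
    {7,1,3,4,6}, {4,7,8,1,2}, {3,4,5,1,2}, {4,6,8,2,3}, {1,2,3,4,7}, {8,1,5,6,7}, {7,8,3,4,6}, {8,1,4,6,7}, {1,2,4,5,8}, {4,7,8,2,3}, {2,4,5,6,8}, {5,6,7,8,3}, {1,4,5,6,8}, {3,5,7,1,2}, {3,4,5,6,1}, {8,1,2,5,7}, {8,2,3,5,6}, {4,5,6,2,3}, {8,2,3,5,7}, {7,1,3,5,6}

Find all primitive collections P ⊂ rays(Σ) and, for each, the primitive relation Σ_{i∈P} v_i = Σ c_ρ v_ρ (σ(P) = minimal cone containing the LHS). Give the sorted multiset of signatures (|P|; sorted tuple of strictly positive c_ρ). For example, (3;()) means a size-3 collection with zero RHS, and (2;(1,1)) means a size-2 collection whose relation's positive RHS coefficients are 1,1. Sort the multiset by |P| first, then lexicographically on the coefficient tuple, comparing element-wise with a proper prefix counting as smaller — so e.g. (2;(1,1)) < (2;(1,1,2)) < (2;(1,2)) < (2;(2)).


5 collections generate NE(X_Σ); each relation:

  • {1,2,6}:  v_{1} + v_{2} + v_{6} = v_{3}  ⇒ sig = (3;(1))
  • {1,3,8}:  v_{1} + v_{3} + v_{8} = v_{7}  ⇒ sig = (3;(1))
  • {4,5,7}:  v_{4} + v_{5} + v_{7} = v_{1}  ⇒ sig = (3;(1))
  • {2,6,7}:  v_{2} + v_{6} + v_{7} = 2·v_{3} + v_{8}  ⇒ sig = (3;(1,2))
  • {3,4,5,8}:  v_{3} + v_{4} + v_{5} + v_{8} = 0  ⇒ sig = (4;())

Sorted signature multiset PRS(X):
{ (3;(1)) ×3,  (3;(1,2)),  (4;()) }


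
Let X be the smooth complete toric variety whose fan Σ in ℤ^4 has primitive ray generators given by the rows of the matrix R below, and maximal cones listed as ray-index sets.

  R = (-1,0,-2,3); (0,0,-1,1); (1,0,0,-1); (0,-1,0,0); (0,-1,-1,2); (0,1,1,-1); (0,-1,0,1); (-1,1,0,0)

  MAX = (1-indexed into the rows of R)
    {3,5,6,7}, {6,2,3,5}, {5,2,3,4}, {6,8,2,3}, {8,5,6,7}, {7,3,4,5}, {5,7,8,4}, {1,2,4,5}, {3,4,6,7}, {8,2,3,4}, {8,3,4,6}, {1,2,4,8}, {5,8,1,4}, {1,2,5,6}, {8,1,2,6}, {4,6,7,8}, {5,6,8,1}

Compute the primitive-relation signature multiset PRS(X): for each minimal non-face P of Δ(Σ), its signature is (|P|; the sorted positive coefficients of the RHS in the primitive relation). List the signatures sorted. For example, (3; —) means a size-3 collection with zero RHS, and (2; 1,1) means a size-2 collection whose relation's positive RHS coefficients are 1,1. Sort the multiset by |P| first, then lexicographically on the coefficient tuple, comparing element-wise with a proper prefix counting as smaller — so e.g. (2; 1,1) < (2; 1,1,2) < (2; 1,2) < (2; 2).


|primitive collections| = 9. Relations:

  • {2,7}:  v_{2} + v_{7} = v_{5} — sig = (2; 1)
  • {1,7}:  v_{1} + v_{7} = 2·v_{5} + v_{8} — sig = (2; 1,2)
  • {1,3}:  v_{1} + v_{3} = 2·v_{2} — sig = (2; 2)
  • {2,4,6}:  v_{2} + v_{4} + v_{6} = 0 — sig = (3; —)
  • {3,7,8}:  v_{3} + v_{7} + v_{8} = 0 — sig = (3; —)
  • {2,5,8}:  v_{2} + v_{5} + v_{8} = v_{1} — sig = (3; 1)
  • {3,5,8}:  v_{3} + v_{5} + v_{8} = v_{2} — sig = (3; 1)
  • {4,5,6}:  v_{4} + v_{5} + v_{6} = v_{7} — sig = (3; 1)
  • {1,4,6}:  v_{1} + v_{4} + v_{6} = v_{5} + v_{8} — sig = (3; 1,1)

Hence PRS(X_Σ) =
    (2; 1)
    (2; 1,2)
    (2; 2)
    (3; —)
    (3; —)
    (3; 1)
    (3; 1)
    (3; 1)
    (3; 1,1)


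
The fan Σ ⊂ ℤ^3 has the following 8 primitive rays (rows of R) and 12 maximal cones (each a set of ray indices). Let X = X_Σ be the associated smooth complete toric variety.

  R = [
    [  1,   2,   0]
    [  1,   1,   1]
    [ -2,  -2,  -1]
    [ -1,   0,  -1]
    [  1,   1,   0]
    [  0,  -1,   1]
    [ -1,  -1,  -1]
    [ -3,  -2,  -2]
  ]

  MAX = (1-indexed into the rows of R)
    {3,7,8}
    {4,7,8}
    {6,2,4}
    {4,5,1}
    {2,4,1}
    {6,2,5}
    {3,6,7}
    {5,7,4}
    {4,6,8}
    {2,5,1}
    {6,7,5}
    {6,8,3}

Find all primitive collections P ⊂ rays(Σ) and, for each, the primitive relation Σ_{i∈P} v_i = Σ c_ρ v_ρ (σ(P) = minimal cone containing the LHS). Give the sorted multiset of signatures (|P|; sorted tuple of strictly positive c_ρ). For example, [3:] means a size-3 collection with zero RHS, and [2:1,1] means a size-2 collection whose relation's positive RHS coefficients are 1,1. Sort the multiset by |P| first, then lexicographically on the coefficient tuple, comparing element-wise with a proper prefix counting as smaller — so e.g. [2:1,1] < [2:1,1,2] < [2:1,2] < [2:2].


Minimal non-faces — 14 found among 8 rays, 12 max cones:

  P = {2,7}:  v_{2} + v_{7} = 0 — sig = [2:]
  P = {1,3}:  v_{1} + v_{3} = v_{4} — sig = [2:1]
  P = {1,6}:  v_{1} + v_{6} = v_{2} — sig = [2:1]
  P = {3,4}:  v_{3} + v_{4} = v_{8} — sig = [2:1]
  P = {3,5}:  v_{3} + v_{5} = v_{7} — sig = [2:1]
  P = {1,7}:  v_{1} + v_{7} = v_{4} + v_{5} — sig = [2:1,1]
  P = {2,3}:  v_{2} + v_{3} = v_{4} + v_{6} — sig = [2:1,1]
  P = {5,8}:  v_{5} + v_{8} = v_{4} + v_{7} — sig = [2:1,1]
  P = {2,8}:  v_{2} + v_{8} = 2·v_{4} + v_{6} — sig = [2:1,2]
  P = {1,8}:  v_{1} + v_{8} = 2·v_{4} — sig = [2:2]
  P = {4,5,6}:  v_{4} + v_{5} + v_{6} = 0 — sig = [3:]
  P = {2,4,5}:  v_{2} + v_{4} + v_{5} = v_{1} — sig = [3:1]
  P = {4,6,7}:  v_{4} + v_{6} + v_{7} = v_{3} — sig = [3:1]
  P = {6,7,8}:  v_{6} + v_{7} + v_{8} = 2·v_{3} — sig = [3:2]

Signatures (|P|; sorted positive RHS coefficients), sorted:
[[2:], [2:1], [2:1], [2:1], [2:1], [2:1,1], [2:1,1], [2:1,1], [2:1,2], [2:2], [3:], [3:1], [3:1], [3:2]]


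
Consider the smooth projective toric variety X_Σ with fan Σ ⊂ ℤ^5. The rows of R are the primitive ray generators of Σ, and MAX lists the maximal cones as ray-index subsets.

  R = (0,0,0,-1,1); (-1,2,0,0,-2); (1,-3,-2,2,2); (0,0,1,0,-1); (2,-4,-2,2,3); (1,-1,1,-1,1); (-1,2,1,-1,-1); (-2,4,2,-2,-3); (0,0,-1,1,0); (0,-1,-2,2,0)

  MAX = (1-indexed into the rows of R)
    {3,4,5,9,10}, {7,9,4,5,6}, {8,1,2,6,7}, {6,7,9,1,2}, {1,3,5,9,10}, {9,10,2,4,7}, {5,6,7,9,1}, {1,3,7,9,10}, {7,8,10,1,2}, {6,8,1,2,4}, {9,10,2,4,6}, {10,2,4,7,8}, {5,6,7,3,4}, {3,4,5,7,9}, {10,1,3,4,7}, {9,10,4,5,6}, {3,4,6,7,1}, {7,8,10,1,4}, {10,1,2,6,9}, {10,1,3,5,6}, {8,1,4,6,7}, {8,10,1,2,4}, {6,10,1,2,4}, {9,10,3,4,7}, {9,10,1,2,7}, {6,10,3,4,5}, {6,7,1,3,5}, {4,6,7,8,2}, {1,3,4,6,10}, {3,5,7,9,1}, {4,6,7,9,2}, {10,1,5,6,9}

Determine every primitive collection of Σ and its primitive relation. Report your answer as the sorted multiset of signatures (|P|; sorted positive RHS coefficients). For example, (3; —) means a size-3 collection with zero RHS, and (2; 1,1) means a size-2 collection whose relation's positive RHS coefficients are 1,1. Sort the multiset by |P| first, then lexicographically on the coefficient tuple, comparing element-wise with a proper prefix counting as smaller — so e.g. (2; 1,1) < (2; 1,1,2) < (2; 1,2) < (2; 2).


12 collections generate NE(X_Σ); each relation:

  P = {5,8}:  v_{5} + v_{8} = 0 — sig = (2; —)
  P = {2,3}:  v_{2} + v_{3} = v_{10} — sig = (2; 1)
  P = {8,9}:  v_{8} + v_{9} = v_{2} + v_{7} — sig = (2; 1,1)
  P = {2,5}:  v_{2} + v_{5} = v_{6} + v_{9} + v_{10} — sig = (2; 1,1,1)
  P = {3,8}:  v_{3} + v_{8} = v_{1} + v_{4} + v_{7} + v_{10} — sig = (2; 1,1,1,1)
  P = {1,4,9}:  v_{1} + v_{4} + v_{9} = 0 — sig = (3; —)
  P = {6,7,10}:  v_{6} + v_{7} + v_{10} = 0 — sig = (3; —)
  P = {3,6,9}:  v_{3} + v_{6} + v_{9} = v_{5} — sig = (3; 1)
  P = {1,4,5}:  v_{1} + v_{4} + v_{5} = v_{3} + v_{6} — sig = (3; 1,1)
  P = {5,7,10}:  v_{5} + v_{7} + v_{10} = v_{3} + v_{9} — sig = (3; 1,1)
  P = {6,8,10}:  v_{6} + v_{8} + v_{10} = v_{1} + v_{2} + v_{4} — sig = (3; 1,1,1)
  P = {1,2,4,7}:  v_{1} + v_{2} + v_{4} + v_{7} = v_{8} — sig = (4; 1)

Sorted signature multiset PRS(X):
{ (2; —),  (2; 1),  (2; 1,1),  (2; 1,1,1),  (2; 1,1,1,1),  (3; —) ×2,  (3; 1),  (3; 1,1) ×2,  (3; 1,1,1),  (4; 1) }


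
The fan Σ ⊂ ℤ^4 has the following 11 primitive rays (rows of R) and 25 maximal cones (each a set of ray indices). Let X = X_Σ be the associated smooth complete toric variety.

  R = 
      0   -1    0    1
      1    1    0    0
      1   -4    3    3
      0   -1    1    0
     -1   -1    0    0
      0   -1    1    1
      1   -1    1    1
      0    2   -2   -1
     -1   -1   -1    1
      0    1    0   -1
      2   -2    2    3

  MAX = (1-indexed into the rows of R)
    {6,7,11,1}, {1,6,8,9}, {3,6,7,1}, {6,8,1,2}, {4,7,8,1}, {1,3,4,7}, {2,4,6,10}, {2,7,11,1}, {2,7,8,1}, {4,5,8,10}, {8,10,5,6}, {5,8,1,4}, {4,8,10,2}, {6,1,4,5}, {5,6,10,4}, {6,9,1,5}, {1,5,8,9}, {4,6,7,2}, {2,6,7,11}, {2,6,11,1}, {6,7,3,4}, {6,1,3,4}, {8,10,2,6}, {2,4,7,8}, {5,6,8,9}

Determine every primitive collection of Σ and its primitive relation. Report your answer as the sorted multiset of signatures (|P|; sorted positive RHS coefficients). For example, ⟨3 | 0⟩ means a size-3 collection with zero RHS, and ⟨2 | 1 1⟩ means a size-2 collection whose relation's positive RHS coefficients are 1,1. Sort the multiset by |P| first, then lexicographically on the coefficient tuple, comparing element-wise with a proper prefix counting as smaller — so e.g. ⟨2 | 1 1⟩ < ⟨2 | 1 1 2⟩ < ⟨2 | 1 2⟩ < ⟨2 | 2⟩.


Primitive collections (25):

  P={1,10}:  v_{1} + v_{10} = 0 — sig = ⟨2 | 0⟩
  P={2,5}:  v_{2} + v_{5} = 0 — sig = ⟨2 | 0⟩
  P={3,8}:  v_{3} + v_{8} = v_{1} + v_{7} — sig = ⟨2 | 1 1⟩
  P={4,9}:  v_{4} + v_{9} = v_{1} + v_{5} — sig = ⟨2 | 1 1⟩
  P={5,7}:  v_{5} + v_{7} = v_{1} + v_{4} — sig = ⟨2 | 1 1⟩
  P={7,10}:  v_{7} + v_{10} = v_{2} + v_{4} — sig = ⟨2 | 1 1⟩
  P={2,9}:  v_{2} + v_{9} = v_{1} + v_{6} + v_{8} — sig = ⟨2 | 1 1 1⟩
  P={3,10}:  v_{3} + v_{10} = v_{4} + v_{6} + v_{7} — sig = ⟨2 | 1 1 1⟩
  P={5,11}:  v_{5} + v_{11} = v_{1} + v_{6} + v_{7} — sig = ⟨2 | 1 1 1⟩
  P={9,10}:  v_{9} + v_{10} = v_{5} + v_{6} + v_{8} — sig = ⟨2 | 1 1 1⟩
  P={10,11}:  v_{10} + v_{11} = v_{2} + v_{6} + v_{7} — sig = ⟨2 | 1 1 1⟩
  P={3,9}:  v_{3} + v_{9} = 3·v_{1} + v_{4} + v_{6} — sig = ⟨2 | 1 1 3⟩
  P={9,11}:  v_{9} + v_{11} = 3·v_{1} + v_{2} + v_{6} — sig = ⟨2 | 1 1 3⟩
  P={2,3}:  v_{2} + v_{3} = v_{6} + 2·v_{7} — sig = ⟨2 | 1 2⟩
  P={4,11}:  v_{4} + v_{11} = v_{6} + 2·v_{7} — sig = ⟨2 | 1 2⟩
  P={3,5}:  v_{3} + v_{5} = 2·v_{1} + 2·v_{4} + v_{6} — sig = ⟨2 | 1 2 2⟩
  P={3,11}:  v_{3} + v_{11} = v_{1} + 2·v_{6} + 3·v_{7} — sig = ⟨2 | 1 2 3⟩
  P={7,9}:  v_{7} + v_{9} = 2·v_{1} — sig = ⟨2 | 2⟩
  P={8,11}:  v_{8} + v_{11} = 2·v_{1} + 2·v_{2} — sig = ⟨2 | 2 2⟩
  P={4,6,8}:  v_{4} + v_{6} + v_{8} = 0 — sig = ⟨3 | 0⟩
  P={1,2,4}:  v_{1} + v_{2} + v_{4} = v_{7} — sig = ⟨3 | 1⟩
  P={6,7,8}:  v_{6} + v_{7} + v_{8} = v_{1} + v_{2} — sig = ⟨3 | 1 1⟩
  P={1,2,6,7}:  v_{1} + v_{2} + v_{6} + v_{7} = v_{11} — sig = ⟨4 | 1⟩
  P={1,4,6,7}:  v_{1} + v_{4} + v_{6} + v_{7} = v_{3} — sig = ⟨4 | 1⟩
  P={1,5,6,8}:  v_{1} + v_{5} + v_{6} + v_{8} = v_{9} — sig = ⟨4 | 1⟩

Hence PRS(X_Σ) =
[⟨2 | 0⟩, ⟨2 | 0⟩, ⟨2 | 1 1⟩, ⟨2 | 1 1⟩, ⟨2 | 1 1⟩, ⟨2 | 1 1⟩, ⟨2 | 1 1 1⟩, ⟨2 | 1 1 1⟩, ⟨2 | 1 1 1⟩, ⟨2 | 1 1 1⟩, ⟨2 | 1 1 1⟩, ⟨2 | 1 1 3⟩, ⟨2 | 1 1 3⟩, ⟨2 | 1 2⟩, ⟨2 | 1 2⟩, ⟨2 | 1 2 2⟩, ⟨2 | 1 2 3⟩, ⟨2 | 2⟩, ⟨2 | 2 2⟩, ⟨3 | 0⟩, ⟨3 | 1⟩, ⟨3 | 1 1⟩, ⟨4 | 1⟩, ⟨4 | 1⟩, ⟨4 | 1⟩]
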